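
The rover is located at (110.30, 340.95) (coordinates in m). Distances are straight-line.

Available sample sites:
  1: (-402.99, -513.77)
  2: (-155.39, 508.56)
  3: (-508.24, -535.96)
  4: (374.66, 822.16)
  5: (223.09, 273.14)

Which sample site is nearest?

Distances from (110.30, 340.95):
1: √((-513.29)² + (-854.72)²) = √(263466.6241 + 730546.2784) = 997.00 m
2: √((-265.69)² + (167.61)²) = √(70591.1761 + 28093.1121) = 314.14 m
3: √((-618.54)² + (-876.91)²) = √(382591.7316 + 768971.1481) = 1073.11 m
4: √((264.36)² + (481.21)²) = √(69886.2096 + 231563.0641) = 549.04 m
5: √((112.79)² + (-67.81)²) = √(12721.5841 + 4598.1961) = 131.60 m
Minimum: 5 at 131.60 m.

5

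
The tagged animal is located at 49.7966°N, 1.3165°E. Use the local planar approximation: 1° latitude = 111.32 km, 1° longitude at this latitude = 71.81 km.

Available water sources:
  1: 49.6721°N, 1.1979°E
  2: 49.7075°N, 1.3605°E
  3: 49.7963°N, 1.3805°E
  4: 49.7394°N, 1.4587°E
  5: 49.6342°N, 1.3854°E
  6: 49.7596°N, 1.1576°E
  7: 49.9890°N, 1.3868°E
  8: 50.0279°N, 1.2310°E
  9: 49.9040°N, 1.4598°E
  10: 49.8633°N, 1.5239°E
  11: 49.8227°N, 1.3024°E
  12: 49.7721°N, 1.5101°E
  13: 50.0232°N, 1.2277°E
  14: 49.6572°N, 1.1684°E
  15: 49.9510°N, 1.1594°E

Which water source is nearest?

Distances from 49.7966°N, 1.3165°E:
1: 16.2670 km
2: 10.4097 km
3: 4.5960 km
4: 12.0340 km
5: 18.7432 km
6: 12.1312 km
7: 22.0049 km
8: 26.4702 km
9: 15.7744 km
10: 16.6416 km
11: 3.0768 km
12: 14.1674 km
13: 26.0186 km
14: 18.8126 km
15: 20.5594 km
Minimum: 11 at 3.0768 km.

11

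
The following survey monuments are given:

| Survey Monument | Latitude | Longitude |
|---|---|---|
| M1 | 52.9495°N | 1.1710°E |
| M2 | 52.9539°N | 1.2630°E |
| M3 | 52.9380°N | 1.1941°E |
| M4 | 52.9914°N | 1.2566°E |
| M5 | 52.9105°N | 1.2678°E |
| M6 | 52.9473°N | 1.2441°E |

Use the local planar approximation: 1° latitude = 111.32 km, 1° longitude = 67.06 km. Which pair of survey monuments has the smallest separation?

Pairwise distances:
M1–M2: 6.1889 km
M1–M3: 2.0096 km
M1–M4: 7.3964 km
M1–M5: 7.8094 km
M1–M6: 4.9082 km
M2–M3: 4.9479 km
M2–M4: 4.1965 km
M2–M5: 4.8420 km
M2–M6: 1.4650 km
M3–M4: 7.2735 km
M3–M5: 5.8136 km
M3–M6: 3.5092 km
M4–M5: 9.0371 km
M4–M6: 4.9803 km
M5–M6: 4.3941 km
Closest pair: M2–M6 at 1.4650 km.

M2 and M6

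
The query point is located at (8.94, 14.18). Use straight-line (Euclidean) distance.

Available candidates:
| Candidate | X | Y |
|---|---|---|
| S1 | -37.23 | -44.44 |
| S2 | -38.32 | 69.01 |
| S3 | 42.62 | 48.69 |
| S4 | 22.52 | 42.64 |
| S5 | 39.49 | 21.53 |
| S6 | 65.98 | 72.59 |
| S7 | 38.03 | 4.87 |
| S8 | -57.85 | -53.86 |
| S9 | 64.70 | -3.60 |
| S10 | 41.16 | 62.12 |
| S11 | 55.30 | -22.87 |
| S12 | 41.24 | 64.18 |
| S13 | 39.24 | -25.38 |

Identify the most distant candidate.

Distances from (8.94, 14.18):
S1: 74.62
S2: 72.39
S3: 48.22
S4: 31.53
S5: 31.42
S6: 81.64
S7: 30.54
S8: 95.34
S9: 58.53
S10: 57.76
S11: 59.35
S12: 59.53
S13: 49.83
Maximum: S8 at 95.34.

S8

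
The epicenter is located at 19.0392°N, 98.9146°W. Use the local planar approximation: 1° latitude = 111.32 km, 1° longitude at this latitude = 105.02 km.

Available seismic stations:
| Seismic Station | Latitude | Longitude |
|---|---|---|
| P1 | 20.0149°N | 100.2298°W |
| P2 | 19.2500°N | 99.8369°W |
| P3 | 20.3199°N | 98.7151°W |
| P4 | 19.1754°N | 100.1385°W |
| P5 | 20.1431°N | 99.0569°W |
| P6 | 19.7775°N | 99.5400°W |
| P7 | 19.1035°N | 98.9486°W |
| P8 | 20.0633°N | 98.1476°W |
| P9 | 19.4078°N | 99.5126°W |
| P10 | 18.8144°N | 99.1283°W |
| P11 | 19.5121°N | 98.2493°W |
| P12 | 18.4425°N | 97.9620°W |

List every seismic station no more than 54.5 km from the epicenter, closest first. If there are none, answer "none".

Distances from 19.0392°N, 98.9146°W:
P1: 175.7128 km
P2: 99.6620 km
P3: 144.0988 km
P4: 129.4251 km
P5: 123.7915 km
P6: 105.2074 km
P7: 7.9991 km
P8: 139.5887 km
P9: 75.0184 km
P10: 33.6142 km
P11: 87.4820 km
P12: 120.0860 km
Threshold 54.5 km: P7 (7.9991 km), P10 (33.6142 km) are within range.

P7, P10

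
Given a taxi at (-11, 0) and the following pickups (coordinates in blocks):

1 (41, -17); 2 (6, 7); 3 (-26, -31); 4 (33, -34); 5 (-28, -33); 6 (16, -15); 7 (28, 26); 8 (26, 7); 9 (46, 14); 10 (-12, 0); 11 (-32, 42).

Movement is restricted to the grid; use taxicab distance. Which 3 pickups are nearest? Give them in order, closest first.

Distances from (-11, 0):
1: |52| + |-17| = 52 + 17 = 69 blocks
2: |17| + |7| = 17 + 7 = 24 blocks
3: |-15| + |-31| = 15 + 31 = 46 blocks
4: |44| + |-34| = 44 + 34 = 78 blocks
5: |-17| + |-33| = 17 + 33 = 50 blocks
6: |27| + |-15| = 27 + 15 = 42 blocks
7: |39| + |26| = 39 + 26 = 65 blocks
8: |37| + |7| = 37 + 7 = 44 blocks
9: |57| + |14| = 57 + 14 = 71 blocks
10: |-1| + |0| = 1 + 0 = 1 blocks
11: |-21| + |42| = 21 + 42 = 63 blocks
Sorted: 10 (1 blocks) < 2 (24 blocks) < 6 (42 blocks) < 8 (44 blocks) < 3 (46 blocks) < …

10, 2, 6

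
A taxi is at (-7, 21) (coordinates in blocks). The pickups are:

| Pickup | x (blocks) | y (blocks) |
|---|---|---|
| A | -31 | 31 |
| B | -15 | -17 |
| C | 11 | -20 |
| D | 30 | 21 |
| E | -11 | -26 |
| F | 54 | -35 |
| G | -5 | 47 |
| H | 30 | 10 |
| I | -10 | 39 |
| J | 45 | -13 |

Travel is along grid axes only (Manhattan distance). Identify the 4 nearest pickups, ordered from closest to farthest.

I, G, A, D

Distances from (-7, 21):
A: 34 blocks
B: 46 blocks
C: 59 blocks
D: 37 blocks
E: 51 blocks
F: 117 blocks
G: 28 blocks
H: 48 blocks
I: 21 blocks
J: 86 blocks
Sorted: I (21 blocks) < G (28 blocks) < A (34 blocks) < D (37 blocks) < B (46 blocks) < H (48 blocks) < …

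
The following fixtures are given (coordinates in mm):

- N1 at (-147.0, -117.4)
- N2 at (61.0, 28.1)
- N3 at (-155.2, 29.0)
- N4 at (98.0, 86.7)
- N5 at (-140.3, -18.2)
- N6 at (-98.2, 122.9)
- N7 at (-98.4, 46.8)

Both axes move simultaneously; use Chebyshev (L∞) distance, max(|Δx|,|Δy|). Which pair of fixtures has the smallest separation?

N3 and N5

Pairwise distances:
N1–N2: max(|208.0|, |145.5|) = 208.0 mm
N1–N3: max(|-8.2|, |146.4|) = 146.4 mm
N1–N4: max(|245.0|, |204.1|) = 245.0 mm
N1–N5: max(|6.7|, |99.2|) = 99.2 mm
N1–N6: max(|48.8|, |240.3|) = 240.3 mm
N1–N7: max(|48.6|, |164.2|) = 164.2 mm
N2–N3: max(|-216.2|, |0.9|) = 216.2 mm
N2–N4: max(|37.0|, |58.6|) = 58.6 mm
N2–N5: max(|-201.3|, |-46.3|) = 201.3 mm
N2–N6: max(|-159.2|, |94.8|) = 159.2 mm
N2–N7: max(|-159.4|, |18.7|) = 159.4 mm
N3–N4: max(|253.2|, |57.7|) = 253.2 mm
N3–N5: max(|14.9|, |-47.2|) = 47.2 mm
N3–N6: max(|57.0|, |93.9|) = 93.9 mm
N3–N7: max(|56.8|, |17.8|) = 56.8 mm
N4–N5: max(|-238.3|, |-104.9|) = 238.3 mm
N4–N6: max(|-196.2|, |36.2|) = 196.2 mm
N4–N7: max(|-196.4|, |-39.9|) = 196.4 mm
N5–N6: max(|42.1|, |141.1|) = 141.1 mm
N5–N7: max(|41.9|, |65.0|) = 65.0 mm
N6–N7: max(|-0.2|, |-76.1|) = 76.1 mm
Closest pair: N3–N5 at 47.2 mm.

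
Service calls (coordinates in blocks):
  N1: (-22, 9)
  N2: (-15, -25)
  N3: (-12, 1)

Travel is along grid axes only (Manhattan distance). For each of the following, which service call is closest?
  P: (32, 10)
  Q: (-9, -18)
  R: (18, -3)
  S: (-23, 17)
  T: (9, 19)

P at (32, 10):
  N1: |-54| + |-1| = 54 + 1 = 55 blocks
  N2: |-47| + |-35| = 47 + 35 = 82 blocks
  N3: |-44| + |-9| = 44 + 9 = 53 blocks
  → nearest: N3 (53 blocks)
Q at (-9, -18):
  N1: |-13| + |27| = 13 + 27 = 40 blocks
  N2: |-6| + |-7| = 6 + 7 = 13 blocks
  N3: |-3| + |19| = 3 + 19 = 22 blocks
  → nearest: N2 (13 blocks)
R at (18, -3):
  N1: |-40| + |12| = 40 + 12 = 52 blocks
  N2: |-33| + |-22| = 33 + 22 = 55 blocks
  N3: |-30| + |4| = 30 + 4 = 34 blocks
  → nearest: N3 (34 blocks)
S at (-23, 17):
  N1: |1| + |-8| = 1 + 8 = 9 blocks
  N2: |8| + |-42| = 8 + 42 = 50 blocks
  N3: |11| + |-16| = 11 + 16 = 27 blocks
  → nearest: N1 (9 blocks)
T at (9, 19):
  N1: |-31| + |-10| = 31 + 10 = 41 blocks
  N2: |-24| + |-44| = 24 + 44 = 68 blocks
  N3: |-21| + |-18| = 21 + 18 = 39 blocks
  → nearest: N3 (39 blocks)

P→N3; Q→N2; R→N3; S→N1; T→N3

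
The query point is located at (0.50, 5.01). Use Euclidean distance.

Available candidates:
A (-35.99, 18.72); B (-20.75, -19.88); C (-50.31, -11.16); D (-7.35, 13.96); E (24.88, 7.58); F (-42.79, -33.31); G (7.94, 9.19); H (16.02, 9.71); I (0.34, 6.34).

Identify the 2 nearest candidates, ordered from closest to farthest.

Distances from (0.50, 5.01):
A: √((-36.49)² + (13.71)²) = √(1331.5201 + 187.9641) = 38.98
B: √((-21.25)² + (-24.89)²) = √(451.5625 + 619.5121) = 32.73
C: √((-50.81)² + (-16.17)²) = √(2581.6561 + 261.4689) = 53.32
D: √((-7.85)² + (8.95)²) = √(61.6225 + 80.1025) = 11.90
E: √((24.38)² + (2.57)²) = √(594.3844 + 6.6049) = 24.52
F: √((-43.29)² + (-38.32)²) = √(1874.0241 + 1468.4224) = 57.81
G: √((7.44)² + (4.18)²) = √(55.3536 + 17.4724) = 8.53
H: √((15.52)² + (4.70)²) = √(240.8704 + 22.0900) = 16.22
I: √((-0.16)² + (1.33)²) = √(0.0256 + 1.7689) = 1.34
Sorted: I (1.34) < G (8.53) < D (11.90) < H (16.22) < …

I, G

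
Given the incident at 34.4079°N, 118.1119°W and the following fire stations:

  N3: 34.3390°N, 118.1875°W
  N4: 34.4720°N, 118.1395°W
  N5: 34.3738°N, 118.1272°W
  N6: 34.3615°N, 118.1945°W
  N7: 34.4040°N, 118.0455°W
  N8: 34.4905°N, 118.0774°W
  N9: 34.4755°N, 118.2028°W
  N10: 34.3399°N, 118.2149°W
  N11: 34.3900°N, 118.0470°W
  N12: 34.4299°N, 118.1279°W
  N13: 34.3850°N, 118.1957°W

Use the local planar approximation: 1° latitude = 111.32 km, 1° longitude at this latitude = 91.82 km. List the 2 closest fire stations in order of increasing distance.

N12, N5

Distances from 34.4079°N, 118.1119°W:
N3: 10.3447 km
N4: 7.5723 km
N5: 4.0476 km
N6: 9.1762 km
N7: 6.1123 km
N8: 9.7254 km
N9: 11.2380 km
N10: 12.1138 km
N11: 6.2834 km
N12: 2.8559 km
N13: 8.1058 km
Sorted: N12 (2.8559 km) < N5 (4.0476 km) < N7 (6.1123 km) < N11 (6.2834 km) < …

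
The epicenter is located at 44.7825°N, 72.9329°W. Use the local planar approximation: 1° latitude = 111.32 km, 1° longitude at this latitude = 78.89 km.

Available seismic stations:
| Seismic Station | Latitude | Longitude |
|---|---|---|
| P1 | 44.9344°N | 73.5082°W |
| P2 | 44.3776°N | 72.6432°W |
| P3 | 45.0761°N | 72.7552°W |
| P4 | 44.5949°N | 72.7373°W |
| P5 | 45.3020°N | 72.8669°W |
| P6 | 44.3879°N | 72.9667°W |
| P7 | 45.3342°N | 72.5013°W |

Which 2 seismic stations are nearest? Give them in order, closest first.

P4, P3

Distances from 44.7825°N, 72.9329°W:
P1: 48.4331 km
P2: 50.5365 km
P3: 35.5632 km
P4: 25.9661 km
P5: 58.0647 km
P6: 44.0077 km
P7: 70.2222 km
Sorted: P4 (25.9661 km) < P3 (35.5632 km) < P6 (44.0077 km) < P1 (48.4331 km) < …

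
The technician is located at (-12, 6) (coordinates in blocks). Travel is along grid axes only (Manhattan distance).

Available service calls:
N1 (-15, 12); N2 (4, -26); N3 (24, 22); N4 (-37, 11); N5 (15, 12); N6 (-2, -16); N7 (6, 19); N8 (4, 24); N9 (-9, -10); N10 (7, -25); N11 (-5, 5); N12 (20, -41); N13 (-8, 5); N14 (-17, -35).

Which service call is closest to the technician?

Distances from (-12, 6):
N1: |-3| + |6| = 3 + 6 = 9 blocks
N2: |16| + |-32| = 16 + 32 = 48 blocks
N3: |36| + |16| = 36 + 16 = 52 blocks
N4: |-25| + |5| = 25 + 5 = 30 blocks
N5: |27| + |6| = 27 + 6 = 33 blocks
N6: |10| + |-22| = 10 + 22 = 32 blocks
N7: |18| + |13| = 18 + 13 = 31 blocks
N8: |16| + |18| = 16 + 18 = 34 blocks
N9: |3| + |-16| = 3 + 16 = 19 blocks
N10: |19| + |-31| = 19 + 31 = 50 blocks
N11: |7| + |-1| = 7 + 1 = 8 blocks
N12: |32| + |-47| = 32 + 47 = 79 blocks
N13: |4| + |-1| = 4 + 1 = 5 blocks
N14: |-5| + |-41| = 5 + 41 = 46 blocks
Minimum: N13 at 5 blocks.

N13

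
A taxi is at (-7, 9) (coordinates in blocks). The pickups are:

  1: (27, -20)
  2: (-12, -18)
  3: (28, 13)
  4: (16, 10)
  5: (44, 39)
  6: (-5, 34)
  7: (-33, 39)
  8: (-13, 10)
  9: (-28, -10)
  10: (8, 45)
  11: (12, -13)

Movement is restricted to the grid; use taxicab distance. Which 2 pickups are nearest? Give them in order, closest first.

Distances from (-7, 9):
1: |34| + |-29| = 34 + 29 = 63 blocks
2: |-5| + |-27| = 5 + 27 = 32 blocks
3: |35| + |4| = 35 + 4 = 39 blocks
4: |23| + |1| = 23 + 1 = 24 blocks
5: |51| + |30| = 51 + 30 = 81 blocks
6: |2| + |25| = 2 + 25 = 27 blocks
7: |-26| + |30| = 26 + 30 = 56 blocks
8: |-6| + |1| = 6 + 1 = 7 blocks
9: |-21| + |-19| = 21 + 19 = 40 blocks
10: |15| + |36| = 15 + 36 = 51 blocks
11: |19| + |-22| = 19 + 22 = 41 blocks
Sorted: 8 (7 blocks) < 4 (24 blocks) < 6 (27 blocks) < 2 (32 blocks) < …

8, 4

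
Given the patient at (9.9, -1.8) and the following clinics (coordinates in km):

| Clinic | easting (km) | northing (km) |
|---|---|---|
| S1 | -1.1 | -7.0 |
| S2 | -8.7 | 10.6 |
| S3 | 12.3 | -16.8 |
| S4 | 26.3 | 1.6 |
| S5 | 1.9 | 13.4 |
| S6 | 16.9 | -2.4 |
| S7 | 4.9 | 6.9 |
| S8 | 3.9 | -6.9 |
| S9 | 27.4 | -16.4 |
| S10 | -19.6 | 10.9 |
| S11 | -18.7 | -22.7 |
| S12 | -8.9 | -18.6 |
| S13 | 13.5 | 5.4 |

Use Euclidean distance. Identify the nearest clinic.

Distances from (9.9, -1.8):
S1: 12.2 km
S2: 22.4 km
S3: 15.2 km
S4: 16.7 km
S5: 17.2 km
S6: 7.0 km
S7: 10.0 km
S8: 7.9 km
S9: 22.8 km
S10: 32.1 km
S11: 35.4 km
S12: 25.2 km
S13: 8.0 km
Minimum: S6 at 7.0 km.

S6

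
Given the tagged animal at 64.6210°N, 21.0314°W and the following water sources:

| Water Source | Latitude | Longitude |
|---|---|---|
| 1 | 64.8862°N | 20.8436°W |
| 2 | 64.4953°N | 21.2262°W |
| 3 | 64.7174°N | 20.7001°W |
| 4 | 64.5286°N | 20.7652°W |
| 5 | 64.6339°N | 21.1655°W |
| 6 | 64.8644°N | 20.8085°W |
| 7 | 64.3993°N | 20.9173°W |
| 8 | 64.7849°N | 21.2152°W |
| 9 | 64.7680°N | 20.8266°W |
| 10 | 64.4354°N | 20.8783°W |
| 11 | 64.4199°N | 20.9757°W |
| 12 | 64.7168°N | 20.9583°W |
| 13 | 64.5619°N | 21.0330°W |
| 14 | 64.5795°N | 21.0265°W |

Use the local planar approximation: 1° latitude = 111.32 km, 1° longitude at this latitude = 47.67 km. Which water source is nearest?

Distances from 64.6210°N, 21.0314°W:
1: √((0.2652·111.32)² + (0.1878·47.67)²) = √(871.552263 + 80.145931) = 30.8496 km
2: √((-0.1257·111.32)² + (-0.1948·47.67)²) = √(195.801922 + 86.231950) = 16.7939 km
3: √((0.0964·111.32)² + (0.3313·47.67)²) = √(115.159684 + 249.421092) = 19.0940 km
4: √((-0.0924·111.32)² + (0.2662·47.67)²) = √(105.801138 + 161.029857) = 16.3350 km
5: √((0.0129·111.32)² + (-0.1341·47.67)²) = √(2.062176 + 40.864657) = 6.5519 km
6: √((0.2434·111.32)² + (0.2229·47.67)²) = √(734.154632 + 112.904289) = 29.1043 km
7: √((-0.2217·111.32)² + (0.1141·47.67)²) = √(609.084828 + 29.584320) = 25.2719 km
8: √((0.1639·111.32)² + (-0.1838·47.67)²) = √(332.892724 + 76.768193) = 20.2401 km
9: √((0.1470·111.32)² + (0.2048·47.67)²) = √(267.781805 + 95.312576) = 19.0550 km
10: √((-0.1856·111.32)² + (0.1531·47.67)²) = √(426.876590 + 53.264847) = 21.9121 km
11: √((-0.2011·111.32)² + (0.0557·47.67)²) = √(501.153233 + 7.050188) = 22.5434 km
12: √((0.0958·111.32)² + (0.0731·47.67)²) = √(113.730622 + 12.142974) = 11.2193 km
13: √((-0.0591·111.32)² + (-0.0016·47.67)²) = √(43.283399 + 0.005817) = 6.5795 km
14: √((-0.0415·111.32)² + (0.0049·47.67)²) = √(21.342367 + 0.054561) = 4.6257 km
Minimum: 14 at 4.6257 km.

14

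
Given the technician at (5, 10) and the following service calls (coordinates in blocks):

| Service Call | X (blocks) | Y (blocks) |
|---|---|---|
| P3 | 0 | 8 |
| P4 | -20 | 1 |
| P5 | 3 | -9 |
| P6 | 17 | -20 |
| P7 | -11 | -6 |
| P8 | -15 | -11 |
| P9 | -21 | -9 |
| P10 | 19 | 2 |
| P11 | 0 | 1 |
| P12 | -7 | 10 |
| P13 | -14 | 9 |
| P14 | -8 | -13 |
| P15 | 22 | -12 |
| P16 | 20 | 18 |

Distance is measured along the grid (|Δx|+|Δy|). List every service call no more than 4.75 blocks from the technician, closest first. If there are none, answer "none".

none

Distances from (5, 10):
P3: |-5| + |-2| = 5 + 2 = 7 blocks
P4: |-25| + |-9| = 25 + 9 = 34 blocks
P5: |-2| + |-19| = 2 + 19 = 21 blocks
P6: |12| + |-30| = 12 + 30 = 42 blocks
P7: |-16| + |-16| = 16 + 16 = 32 blocks
P8: |-20| + |-21| = 20 + 21 = 41 blocks
P9: |-26| + |-19| = 26 + 19 = 45 blocks
P10: |14| + |-8| = 14 + 8 = 22 blocks
P11: |-5| + |-9| = 5 + 9 = 14 blocks
P12: |-12| + |0| = 12 + 0 = 12 blocks
P13: |-19| + |-1| = 19 + 1 = 20 blocks
P14: |-13| + |-23| = 13 + 23 = 36 blocks
P15: |17| + |-22| = 17 + 22 = 39 blocks
P16: |15| + |8| = 15 + 8 = 23 blocks
Threshold 4.75 blocks: none within range.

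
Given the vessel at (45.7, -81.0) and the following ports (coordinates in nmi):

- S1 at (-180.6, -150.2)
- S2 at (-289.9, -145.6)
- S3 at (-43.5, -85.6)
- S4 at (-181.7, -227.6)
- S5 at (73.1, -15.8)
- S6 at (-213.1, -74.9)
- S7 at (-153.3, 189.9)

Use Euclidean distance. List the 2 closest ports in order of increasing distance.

S5, S3

Distances from (45.7, -81.0):
S1: 236.6 nmi
S2: 341.8 nmi
S3: 89.3 nmi
S4: 270.6 nmi
S5: 70.7 nmi
S6: 258.9 nmi
S7: 336.1 nmi
Sorted: S5 (70.7 nmi) < S3 (89.3 nmi) < S1 (236.6 nmi) < S6 (258.9 nmi) < …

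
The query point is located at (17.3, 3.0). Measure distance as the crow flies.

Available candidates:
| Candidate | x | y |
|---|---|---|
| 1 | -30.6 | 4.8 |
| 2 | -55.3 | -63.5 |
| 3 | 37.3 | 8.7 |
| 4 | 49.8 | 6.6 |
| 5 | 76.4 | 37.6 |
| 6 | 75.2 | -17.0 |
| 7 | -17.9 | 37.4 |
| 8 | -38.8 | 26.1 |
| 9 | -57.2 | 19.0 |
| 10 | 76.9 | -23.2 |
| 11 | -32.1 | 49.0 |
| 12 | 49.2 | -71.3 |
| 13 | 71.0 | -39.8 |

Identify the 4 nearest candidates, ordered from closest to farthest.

3, 4, 1, 7

Distances from (17.3, 3.0):
1: √((-47.9)² + (1.8)²) = √(2294.410 + 3.240) = 47.9
2: √((-72.6)² + (-66.5)²) = √(5270.760 + 4422.250) = 98.5
3: √((20.0)² + (5.7)²) = √(400.000 + 32.490) = 20.8
4: √((32.5)² + (3.6)²) = √(1056.250 + 12.960) = 32.7
5: √((59.1)² + (34.6)²) = √(3492.810 + 1197.160) = 68.5
6: √((57.9)² + (-20.0)²) = √(3352.410 + 400.000) = 61.3
7: √((-35.2)² + (34.4)²) = √(1239.040 + 1183.360) = 49.2
8: √((-56.1)² + (23.1)²) = √(3147.210 + 533.610) = 60.7
9: √((-74.5)² + (16.0)²) = √(5550.250 + 256.000) = 76.2
10: √((59.6)² + (-26.2)²) = √(3552.160 + 686.440) = 65.1
11: √((-49.4)² + (46.0)²) = √(2440.360 + 2116.000) = 67.5
12: √((31.9)² + (-74.3)²) = √(1017.610 + 5520.490) = 80.9
13: √((53.7)² + (-42.8)²) = √(2883.690 + 1831.840) = 68.7
Sorted: 3 (20.8) < 4 (32.7) < 1 (47.9) < 7 (49.2) < 8 (60.7) < 6 (61.3) < …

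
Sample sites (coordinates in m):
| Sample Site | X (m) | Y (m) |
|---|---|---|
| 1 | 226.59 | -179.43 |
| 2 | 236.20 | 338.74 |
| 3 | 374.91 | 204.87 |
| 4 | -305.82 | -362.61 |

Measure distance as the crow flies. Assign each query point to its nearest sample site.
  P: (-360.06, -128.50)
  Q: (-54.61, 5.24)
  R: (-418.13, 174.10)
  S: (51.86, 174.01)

P at (-360.06, -128.50):
  1: √((586.65)² + (-50.93)²) = √(344158.2225 + 2593.8649) = 588.86 m
  2: √((596.26)² + (467.24)²) = √(355525.9876 + 218313.2176) = 757.52 m
  3: √((734.97)² + (333.37)²) = √(540180.9009 + 111135.5569) = 807.04 m
  4: √((54.24)² + (-234.11)²) = √(2941.9776 + 54807.4921) = 240.31 m
  → nearest: 4 (240.31 m)
Q at (-54.61, 5.24):
  1: √((281.20)² + (-184.67)²) = √(79073.4400 + 34103.0089) = 336.42 m
  2: √((290.81)² + (333.50)²) = √(84570.4561 + 111222.2500) = 442.48 m
  3: √((429.52)² + (199.63)²) = √(184487.4304 + 39852.1369) = 473.64 m
  4: √((-251.21)² + (-367.85)²) = √(63106.4641 + 135313.6225) = 445.44 m
  → nearest: 1 (336.42 m)
R at (-418.13, 174.10):
  1: √((644.72)² + (-353.53)²) = √(415663.8784 + 124983.4609) = 735.29 m
  2: √((654.33)² + (164.64)²) = √(428147.7489 + 27106.3296) = 674.73 m
  3: √((793.04)² + (30.77)²) = √(628912.4416 + 946.7929) = 793.64 m
  4: √((112.31)² + (-536.71)²) = √(12613.5361 + 288057.6241) = 548.33 m
  → nearest: 4 (548.33 m)
S at (51.86, 174.01):
  1: √((174.73)² + (-353.44)²) = √(30530.5729 + 124919.8336) = 394.27 m
  2: √((184.34)² + (164.73)²) = √(33981.2356 + 27135.9729) = 247.22 m
  3: √((323.05)² + (30.86)²) = √(104361.3025 + 952.3396) = 324.52 m
  4: √((-357.68)² + (-536.62)²) = √(127934.9824 + 287961.0244) = 644.90 m
  → nearest: 2 (247.22 m)

P→4; Q→1; R→4; S→2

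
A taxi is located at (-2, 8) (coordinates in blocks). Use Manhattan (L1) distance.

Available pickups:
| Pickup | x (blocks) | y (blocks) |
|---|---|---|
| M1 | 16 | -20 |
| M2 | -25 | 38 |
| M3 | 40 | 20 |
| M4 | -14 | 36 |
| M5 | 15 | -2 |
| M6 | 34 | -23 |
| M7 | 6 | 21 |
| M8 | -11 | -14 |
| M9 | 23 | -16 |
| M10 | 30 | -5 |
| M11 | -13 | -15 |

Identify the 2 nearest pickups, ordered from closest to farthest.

Distances from (-2, 8):
M1: 46 blocks
M2: 53 blocks
M3: 54 blocks
M4: 40 blocks
M5: 27 blocks
M6: 67 blocks
M7: 21 blocks
M8: 31 blocks
M9: 49 blocks
M10: 45 blocks
M11: 34 blocks
Sorted: M7 (21 blocks) < M5 (27 blocks) < M8 (31 blocks) < M11 (34 blocks) < …

M7, M5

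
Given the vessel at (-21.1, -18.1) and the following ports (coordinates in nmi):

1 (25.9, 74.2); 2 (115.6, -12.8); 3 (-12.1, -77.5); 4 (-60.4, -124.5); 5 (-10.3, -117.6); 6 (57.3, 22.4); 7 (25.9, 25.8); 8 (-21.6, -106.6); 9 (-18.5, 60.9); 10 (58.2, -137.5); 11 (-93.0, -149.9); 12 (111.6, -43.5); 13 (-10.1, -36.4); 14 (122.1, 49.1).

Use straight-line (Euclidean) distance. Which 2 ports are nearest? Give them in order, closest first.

Distances from (-21.1, -18.1):
1: 103.6 nmi
2: 136.8 nmi
3: 60.1 nmi
4: 113.4 nmi
5: 100.1 nmi
6: 88.2 nmi
7: 64.3 nmi
8: 88.5 nmi
9: 79.0 nmi
10: 143.3 nmi
11: 150.1 nmi
12: 135.1 nmi
13: 21.4 nmi
14: 158.2 nmi
Sorted: 13 (21.4 nmi) < 3 (60.1 nmi) < 7 (64.3 nmi) < 9 (79.0 nmi) < …

13, 3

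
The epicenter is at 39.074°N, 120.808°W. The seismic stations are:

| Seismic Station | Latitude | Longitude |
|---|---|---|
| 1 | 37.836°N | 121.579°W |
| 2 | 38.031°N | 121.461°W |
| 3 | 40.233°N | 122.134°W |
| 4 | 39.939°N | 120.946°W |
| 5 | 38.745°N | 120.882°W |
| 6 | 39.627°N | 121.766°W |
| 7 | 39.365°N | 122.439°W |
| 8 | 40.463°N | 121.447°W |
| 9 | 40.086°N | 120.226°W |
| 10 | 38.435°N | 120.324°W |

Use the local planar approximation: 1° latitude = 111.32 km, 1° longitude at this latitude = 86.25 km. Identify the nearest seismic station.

Distances from 39.074°N, 120.808°W:
1: √((-1.238·111.32)² + (-0.771·86.25)²) = √(18992.74270 + 4422.08375) = 153.019 km
2: √((-1.043·111.32)² + (-0.653·86.25)²) = √(13480.77972 + 3172.08320) = 129.046 km
3: √((1.159·111.32)² + (-1.326·86.25)²) = √(16646.12944 + 13079.92506) = 172.412 km
4: √((0.865·111.32)² + (-0.138·86.25)²) = √(9272.11075 + 141.66951) = 97.025 km
5: √((-0.329·111.32)² + (-0.074·86.25)²) = √(1341.33789 + 40.73631) = 37.176 km
6: √((0.553·111.32)² + (-0.958·86.25)²) = √(3789.62868 + 6827.30376) = 103.038 km
7: √((0.291·111.32)² + (-1.631·86.25)²) = √(1049.37901 + 19789.10394) = 144.355 km
8: √((1.389·111.32)² + (-0.639·86.25)²) = √(23908.42057 + 3037.52544) = 164.152 km
9: √((1.012·111.32)² + (0.582·86.25)²) = √(12691.33829 + 2519.78901) = 123.333 km
10: √((-0.639·111.32)² + (0.484·86.25)²) = √(5059.97198 + 1742.64503) = 82.478 km
Minimum: 5 at 37.176 km.

5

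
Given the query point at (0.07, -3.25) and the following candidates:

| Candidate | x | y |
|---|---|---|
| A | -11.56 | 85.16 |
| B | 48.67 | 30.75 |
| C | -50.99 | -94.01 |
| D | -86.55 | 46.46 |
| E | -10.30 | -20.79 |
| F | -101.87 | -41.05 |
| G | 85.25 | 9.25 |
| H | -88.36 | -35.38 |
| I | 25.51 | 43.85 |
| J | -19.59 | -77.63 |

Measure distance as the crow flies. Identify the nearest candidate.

E

Distances from (0.07, -3.25):
A: 89.17
B: 59.31
C: 104.14
D: 99.87
E: 20.38
F: 108.72
G: 86.09
H: 94.09
I: 53.53
J: 76.93
Minimum: E at 20.38.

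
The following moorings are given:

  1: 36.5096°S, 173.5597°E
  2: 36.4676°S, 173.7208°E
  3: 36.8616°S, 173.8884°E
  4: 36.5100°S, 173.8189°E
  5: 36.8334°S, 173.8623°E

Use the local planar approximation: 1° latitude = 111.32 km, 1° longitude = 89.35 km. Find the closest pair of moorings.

Pairwise distances:
3–5: 3.9106 km
2–4: 9.9553 km
1–2: 15.1346 km
1–4: 23.1596 km
4–5: 36.2091 km
3–4: 39.6297 km
2–5: 42.6384 km
1–5: 45.0587 km
2–3: 46.3461 km
1–3: 48.9693 km
Closest pair: 3–5 at 3.9106 km.

3 and 5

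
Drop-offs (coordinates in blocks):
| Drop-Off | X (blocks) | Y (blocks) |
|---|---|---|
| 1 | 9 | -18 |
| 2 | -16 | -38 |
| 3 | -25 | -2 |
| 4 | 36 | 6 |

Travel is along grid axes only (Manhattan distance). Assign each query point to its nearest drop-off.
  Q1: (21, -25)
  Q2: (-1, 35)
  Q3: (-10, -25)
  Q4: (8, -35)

Q1 at (21, -25):
  1: 19 blocks
  2: 50 blocks
  3: 69 blocks
  4: 46 blocks
  → nearest: 1 (19 blocks)
Q2 at (-1, 35):
  1: 63 blocks
  2: 88 blocks
  3: 61 blocks
  4: 66 blocks
  → nearest: 3 (61 blocks)
Q3 at (-10, -25):
  1: 26 blocks
  2: 19 blocks
  3: 38 blocks
  4: 77 blocks
  → nearest: 2 (19 blocks)
Q4 at (8, -35):
  1: 18 blocks
  2: 27 blocks
  3: 66 blocks
  4: 69 blocks
  → nearest: 1 (18 blocks)

Q1→1; Q2→3; Q3→2; Q4→1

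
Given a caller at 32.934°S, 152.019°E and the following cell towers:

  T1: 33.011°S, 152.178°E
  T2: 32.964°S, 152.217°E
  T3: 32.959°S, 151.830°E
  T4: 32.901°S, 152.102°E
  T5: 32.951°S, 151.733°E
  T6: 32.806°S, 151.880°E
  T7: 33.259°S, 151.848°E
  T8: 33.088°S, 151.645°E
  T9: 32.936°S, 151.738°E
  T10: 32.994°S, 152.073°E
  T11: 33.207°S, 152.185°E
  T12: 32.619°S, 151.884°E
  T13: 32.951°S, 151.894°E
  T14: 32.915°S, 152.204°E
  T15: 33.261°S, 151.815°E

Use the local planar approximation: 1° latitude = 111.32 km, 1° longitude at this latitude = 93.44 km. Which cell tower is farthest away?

T15

Distances from 32.934°S, 152.019°E:
T1: √((-0.077·111.32)² + (0.159·93.44)²) = √(73.47301 + 220.72926) = 17.152 km
T2: √((-0.030·111.32)² + (0.198·93.44)²) = √(11.15293 + 342.29144) = 18.800 km
T3: √((-0.025·111.32)² + (-0.189·93.44)²) = √(7.74509 + 311.88125) = 17.878 km
T4: √((0.033·111.32)² + (0.083·93.44)²) = √(13.49504 + 60.14809) = 8.582 km
T5: √((-0.017·111.32)² + (-0.286·93.44)²) = √(3.58133 + 714.16362) = 26.791 km
T6: √((0.128·111.32)² + (-0.139·93.44)²) = √(203.03286 + 168.69230) = 19.280 km
T7: √((-0.325·111.32)² + (-0.171·93.44)²) = √(1308.92004 + 255.30415) = 39.550 km
T8: √((-0.154·111.32)² + (-0.374·93.44)²) = √(293.89205 + 1221.26206) = 38.925 km
T9: √((-0.002·111.32)² + (-0.281·93.44)²) = √(0.04957 + 689.41114) = 26.258 km
T10: √((-0.060·111.32)² + (0.054·93.44)²) = √(44.61171 + 25.45969) = 8.371 km
T11: √((-0.273·111.32)² + (0.166·93.44)²) = √(923.57398 + 240.59236) = 34.120 km
T12: √((0.315·111.32)² + (-0.135·93.44)²) = √(1229.61033 + 159.12309) = 37.266 km
T13: √((-0.017·111.32)² + (-0.125·93.44)²) = √(3.58133 + 136.42240) = 11.832 km
T14: √((0.019·111.32)² + (0.185·93.44)²) = √(4.47356 + 298.81962) = 17.415 km
T15: √((-0.327·111.32)² + (-0.204·93.44)²) = √(1325.07939 + 363.35069) = 41.091 km
Maximum: T15 at 41.091 km.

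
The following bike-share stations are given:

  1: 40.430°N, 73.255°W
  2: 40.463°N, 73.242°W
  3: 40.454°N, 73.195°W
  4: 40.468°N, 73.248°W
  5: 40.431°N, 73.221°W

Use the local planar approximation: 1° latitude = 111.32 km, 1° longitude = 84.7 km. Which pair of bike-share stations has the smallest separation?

2 and 4

Pairwise distances:
2–4: √((0.005·111.32)² + (-0.006·84.7)²) = √(0.30980 + 0.25827) = 0.754 km
1–5: √((0.001·111.32)² + (0.034·84.7)²) = √(0.01239 + 8.29325) = 2.882 km
3–5: √((-0.023·111.32)² + (-0.026·84.7)²) = √(6.55544 + 4.84968) = 3.377 km
1–2: √((0.033·111.32)² + (0.013·84.7)²) = √(13.49504 + 1.21242) = 3.835 km
2–5: √((-0.032·111.32)² + (0.021·84.7)²) = √(12.68955 + 3.16377) = 3.982 km
2–3: √((-0.009·111.32)² + (0.047·84.7)²) = √(1.00376 + 15.84756) = 4.105 km
1–4: √((0.038·111.32)² + (0.007·84.7)²) = √(17.89425 + 0.35153) = 4.272 km
4–5: √((-0.037·111.32)² + (0.027·84.7)²) = √(16.96484 + 5.22991) = 4.711 km
3–4: √((0.014·111.32)² + (-0.053·84.7)²) = √(2.42886 + 20.15202) = 4.752 km
1–3: √((0.024·111.32)² + (0.060·84.7)²) = √(7.13787 + 25.82672) = 5.741 km
Closest pair: 2–4 at 0.754 km.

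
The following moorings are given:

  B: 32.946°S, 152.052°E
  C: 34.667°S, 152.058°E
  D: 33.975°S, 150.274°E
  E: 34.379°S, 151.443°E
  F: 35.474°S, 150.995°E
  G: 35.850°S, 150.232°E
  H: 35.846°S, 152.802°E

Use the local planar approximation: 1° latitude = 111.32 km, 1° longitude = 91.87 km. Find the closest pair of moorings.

Pairwise distances:
C–E: √((0.288·111.32)² + (-0.615·91.87)²) = √(1027.85386 + 3192.25565) = 64.962 km
F–G: √((-0.376·111.32)² + (-0.763·91.87)²) = √(1751.95152 + 4913.56277) = 81.643 km
D–E: √((-0.404·111.32)² + (1.169·91.87)²) = √(2022.59591 + 11533.90726) = 116.432 km
E–F: √((-1.095·111.32)² + (-0.448·91.87)²) = √(14858.48854 + 1693.96121) = 128.656 km
C–F: √((-0.807·111.32)² + (-1.063·91.87)²) = √(8070.37035 + 9537.04785) = 132.693 km
C–H: √((-1.179·111.32)² + (0.744·91.87)²) = √(17225.58601 + 4671.89748) = 147.978 km
B–E: √((-1.433·111.32)² + (-0.609·91.87)²) = √(25447.12810 + 3130.27158) = 169.049 km
F–H: √((-0.372·111.32)² + (1.807·91.87)²) = √(1714.87423 + 27559.01796) = 171.096 km
D–F: √((-1.499·111.32)² + (0.721·91.87)²) = √(27845.15636 + 4387.50841) = 179.535 km
C–D: √((0.692·111.32)² + (-1.784·91.87)²) = √(5934.15088 + 26861.92504) = 181.097 km
B–C: √((-1.721·111.32)² + (0.006·91.87)²) = √(36703.55544 + 0.30384) = 191.583 km
E–G: √((-1.471·111.32)² + (-1.211·91.87)²) = √(26814.62580 + 12377.57935) = 197.970 km
B–D: √((-1.029·111.32)² + (-1.778·91.87)²) = √(13121.30845 + 26681.54329) = 199.507 km
E–H: √((-1.467·111.32)² + (1.359·91.87)²) = √(26668.99335 + 15587.85460) = 205.565 km
D–G: √((-1.875·111.32)² + (-0.042·91.87)²) = √(43566.12563 + 14.88833) = 208.761 km
C–G: √((-1.183·111.32)² + (-1.826·91.87)²) = √(17342.66698 + 28141.61253) = 213.270 km
G–H: √((0.004·111.32)² + (2.570·91.87)²) = √(0.19827 + 55745.99601) = 236.106 km
B–F: √((-2.528·111.32)² + (-1.057·91.87)²) = √(79195.50538 + 9429.68982) = 297.700 km
D–H: √((-1.871·111.32)² + (2.528·91.87)²) = √(43380.44176 + 53938.83623) = 311.960 km
B–H: √((-2.900·111.32)² + (0.750·91.87)²) = √(104217.91758 + 4747.55451) = 330.099 km
B–G: √((-2.904·111.32)² + (-1.820·91.87)²) = √(104505.61356 + 27956.97697) = 363.954 km
Closest pair: C–E at 64.962 km.

C and E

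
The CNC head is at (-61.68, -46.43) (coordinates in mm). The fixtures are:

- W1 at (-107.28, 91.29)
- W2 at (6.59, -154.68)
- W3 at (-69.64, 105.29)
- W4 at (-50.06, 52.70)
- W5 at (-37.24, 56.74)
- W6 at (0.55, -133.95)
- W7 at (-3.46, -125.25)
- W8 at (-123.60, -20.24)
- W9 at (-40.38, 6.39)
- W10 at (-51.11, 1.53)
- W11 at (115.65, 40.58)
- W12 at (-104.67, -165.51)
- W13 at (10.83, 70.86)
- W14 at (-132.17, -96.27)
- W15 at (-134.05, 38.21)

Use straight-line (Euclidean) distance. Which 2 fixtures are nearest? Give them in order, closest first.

W10, W9

Distances from (-61.68, -46.43):
W1: √((-45.60)² + (137.72)²) = √(2079.3600 + 18966.7984) = 145.07 mm
W2: √((68.27)² + (-108.25)²) = √(4660.7929 + 11718.0625) = 127.98 mm
W3: √((-7.96)² + (151.72)²) = √(63.3616 + 23018.9584) = 151.93 mm
W4: √((11.62)² + (99.13)²) = √(135.0244 + 9826.7569) = 99.81 mm
W5: √((24.44)² + (103.17)²) = √(597.3136 + 10644.0489) = 106.03 mm
W6: √((62.23)² + (-87.52)²) = √(3872.5729 + 7659.7504) = 107.39 mm
W7: √((58.22)² + (-78.82)²) = √(3389.5684 + 6212.5924) = 97.99 mm
W8: √((-61.92)² + (26.19)²) = √(3834.0864 + 685.9161) = 67.23 mm
W9: √((21.30)² + (52.82)²) = √(453.6900 + 2789.9524) = 56.95 mm
W10: √((10.57)² + (47.96)²) = √(111.7249 + 2300.1616) = 49.11 mm
W11: √((177.33)² + (87.01)²) = √(31445.9289 + 7570.7401) = 197.53 mm
W12: √((-42.99)² + (-119.08)²) = √(1848.1401 + 14180.0464) = 126.60 mm
W13: √((72.51)² + (117.29)²) = √(5257.7001 + 13756.9441) = 137.89 mm
W14: √((-70.49)² + (-49.84)²) = √(4968.8401 + 2484.0256) = 86.33 mm
W15: √((-72.37)² + (84.64)²) = √(5237.4169 + 7163.9296) = 111.36 mm
Sorted: W10 (49.11 mm) < W9 (56.95 mm) < W8 (67.23 mm) < W14 (86.33 mm) < …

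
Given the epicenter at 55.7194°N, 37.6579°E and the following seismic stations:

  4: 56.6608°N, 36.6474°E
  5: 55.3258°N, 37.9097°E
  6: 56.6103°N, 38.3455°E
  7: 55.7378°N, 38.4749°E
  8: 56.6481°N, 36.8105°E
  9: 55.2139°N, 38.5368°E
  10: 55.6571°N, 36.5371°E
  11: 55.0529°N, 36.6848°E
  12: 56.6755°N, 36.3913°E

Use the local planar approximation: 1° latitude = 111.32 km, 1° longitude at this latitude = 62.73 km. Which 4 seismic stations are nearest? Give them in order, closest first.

Distances from 55.7194°N, 37.6579°E:
4: √((0.9414·111.32)² + (-1.0105·62.73)²) = √(10982.337432 + 4018.122850) = 122.4764 km
5: √((-0.3936·111.32)² + (0.2518·62.73)²) = √(1919.802597 + 249.495103) = 46.5757 km
6: √((0.8909·111.32)² + (0.6876·62.73)²) = √(9835.678245 + 1860.468456) = 108.1487 km
7: √((0.0184·111.32)² + (0.8170·62.73)²) = √(4.195484 + 2626.604525) = 51.2913 km
8: √((0.9287·111.32)² + (-0.8474·62.73)²) = √(10688.020704 + 2825.709387) = 116.2486 km
9: √((-0.5055·111.32)² + (0.8789·62.73)²) = √(3166.567246 + 3039.691465) = 78.7798 km
10: √((-0.0623·111.32)² + (-1.1208·62.73)²) = √(48.097498 + 4943.184491) = 70.6490 km
11: √((-0.6665·111.32)² + (-0.9731·62.73)²) = √(5504.865379 + 3726.194498) = 96.0784 km
12: √((0.9561·111.32)² + (-1.2666·62.73)²) = √(11327.994558 + 6312.909195) = 132.8191 km
Sorted: 5 (46.5757 km) < 7 (51.2913 km) < 10 (70.6490 km) < 9 (78.7798 km) < 11 (96.0784 km) < 6 (108.1487 km) < …

5, 7, 10, 9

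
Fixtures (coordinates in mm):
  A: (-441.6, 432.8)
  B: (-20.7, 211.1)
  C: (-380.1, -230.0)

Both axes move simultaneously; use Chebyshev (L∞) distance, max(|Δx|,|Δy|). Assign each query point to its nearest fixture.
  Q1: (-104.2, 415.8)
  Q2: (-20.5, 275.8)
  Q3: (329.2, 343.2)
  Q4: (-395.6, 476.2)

Q1→B; Q2→B; Q3→B; Q4→A

Q1 at (-104.2, 415.8):
  A: 337.4 mm
  B: 204.7 mm
  C: 645.8 mm
  → nearest: B (204.7 mm)
Q2 at (-20.5, 275.8):
  A: 421.1 mm
  B: 64.7 mm
  C: 505.8 mm
  → nearest: B (64.7 mm)
Q3 at (329.2, 343.2):
  A: 770.8 mm
  B: 349.9 mm
  C: 709.3 mm
  → nearest: B (349.9 mm)
Q4 at (-395.6, 476.2):
  A: 46.0 mm
  B: 374.9 mm
  C: 706.2 mm
  → nearest: A (46.0 mm)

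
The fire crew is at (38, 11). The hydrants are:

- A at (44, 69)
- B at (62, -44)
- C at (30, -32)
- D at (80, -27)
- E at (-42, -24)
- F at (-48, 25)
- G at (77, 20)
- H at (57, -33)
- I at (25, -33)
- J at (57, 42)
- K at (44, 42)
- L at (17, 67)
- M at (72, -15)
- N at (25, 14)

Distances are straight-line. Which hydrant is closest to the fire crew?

Distances from (38, 11):
A: 58.3
B: 60.0
C: 43.7
D: 56.6
E: 87.3
F: 87.1
G: 40.0
H: 47.9
I: 45.9
J: 36.4
K: 31.6
L: 59.8
M: 42.8
N: 13.3
Minimum: N at 13.3.

N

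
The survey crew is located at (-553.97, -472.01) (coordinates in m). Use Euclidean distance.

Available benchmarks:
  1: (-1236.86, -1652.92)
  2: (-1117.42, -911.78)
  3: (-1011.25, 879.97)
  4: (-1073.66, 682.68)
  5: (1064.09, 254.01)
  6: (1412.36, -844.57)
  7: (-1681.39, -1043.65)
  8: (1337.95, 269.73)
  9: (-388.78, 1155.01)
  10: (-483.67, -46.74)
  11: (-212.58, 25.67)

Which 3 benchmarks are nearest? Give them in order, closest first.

10, 11, 2

Distances from (-553.97, -472.01):
1: √((-682.89)² + (-1180.91)²) = √(466338.7521 + 1394548.4281) = 1364.14 m
2: √((-563.45)² + (-439.77)²) = √(317475.9025 + 193397.6529) = 714.75 m
3: √((-457.28)² + (1351.98)²) = √(209104.9984 + 1827849.9204) = 1427.22 m
4: √((-519.69)² + (1154.69)²) = √(270077.6961 + 1333308.9961) = 1266.25 m
5: √((1618.06)² + (726.02)²) = √(2618118.1636 + 527105.0404) = 1773.48 m
6: √((1966.33)² + (-372.56)²) = √(3866453.6689 + 138800.9536) = 2001.31 m
7: √((-1127.42)² + (-571.64)²) = √(1271075.8564 + 326772.2896) = 1264.06 m
8: √((1891.92)² + (741.74)²) = √(3579361.2864 + 550178.2276) = 2032.13 m
9: √((165.19)² + (1627.02)²) = √(27287.7361 + 2647194.0804) = 1635.38 m
10: √((70.30)² + (425.27)²) = √(4942.0900 + 180854.5729) = 431.04 m
11: √((341.39)² + (497.68)²) = √(116547.1321 + 247685.3824) = 603.52 m
Sorted: 10 (431.04 m) < 11 (603.52 m) < 2 (714.75 m) < 7 (1264.06 m) < 4 (1266.25 m) < …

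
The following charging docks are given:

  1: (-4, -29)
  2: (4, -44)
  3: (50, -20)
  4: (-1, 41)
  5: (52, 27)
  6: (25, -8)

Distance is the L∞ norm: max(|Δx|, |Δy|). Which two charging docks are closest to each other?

Pairwise distances:
1–2: 15
3–6: 25
1–6: 29
5–6: 35
2–6: 36
2–3: 46
3–5: 47
4–6: 49
4–5: 53
1–3: 54
1–5: 56
3–4: 61
1–4: 70
2–5: 71
2–4: 85
Closest pair: 1–2 at 15.

1 and 2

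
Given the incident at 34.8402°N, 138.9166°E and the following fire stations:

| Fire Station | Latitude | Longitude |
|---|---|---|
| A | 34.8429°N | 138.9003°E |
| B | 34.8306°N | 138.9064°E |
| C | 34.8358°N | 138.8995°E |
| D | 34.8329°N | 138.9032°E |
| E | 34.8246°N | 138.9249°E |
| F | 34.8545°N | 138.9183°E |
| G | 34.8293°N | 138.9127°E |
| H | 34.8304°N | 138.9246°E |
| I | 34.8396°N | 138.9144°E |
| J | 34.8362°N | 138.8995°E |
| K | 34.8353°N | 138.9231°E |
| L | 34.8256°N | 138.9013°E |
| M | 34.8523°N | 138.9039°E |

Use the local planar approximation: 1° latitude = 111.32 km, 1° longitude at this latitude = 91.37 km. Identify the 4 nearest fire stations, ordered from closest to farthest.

I, K, G, H

Distances from 34.8402°N, 138.9166°E:
A: 1.5194 km
B: 1.4180 km
C: 1.6374 km
D: 1.4695 km
E: 1.8950 km
F: 1.5994 km
G: 1.2646 km
H: 1.3132 km
I: 0.2118 km
J: 1.6246 km
K: 0.8064 km
L: 2.1438 km
M: 1.7779 km
Sorted: I (0.2118 km) < K (0.8064 km) < G (1.2646 km) < H (1.3132 km) < B (1.4180 km) < D (1.4695 km) < …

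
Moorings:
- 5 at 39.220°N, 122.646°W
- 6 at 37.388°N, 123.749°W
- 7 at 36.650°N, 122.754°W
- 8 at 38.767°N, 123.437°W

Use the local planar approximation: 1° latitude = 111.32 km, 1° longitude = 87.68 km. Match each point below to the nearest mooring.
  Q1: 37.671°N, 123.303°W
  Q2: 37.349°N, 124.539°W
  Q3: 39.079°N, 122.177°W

Q1 at 37.671°N, 123.303°W:
  5: 181.802 km
  6: 50.217 km
  7: 123.431 km
  8: 122.571 km
  → nearest: 6 (50.217 km)
Q2 at 37.349°N, 124.539°W:
  5: 266.325 km
  6: 69.403 km
  7: 174.785 km
  8: 185.076 km
  → nearest: 6 (69.403 km)
Q3 at 39.079°N, 122.177°W:
  5: 44.016 km
  6: 233.309 km
  7: 275.088 km
  8: 115.808 km
  → nearest: 5 (44.016 km)

Q1→6; Q2→6; Q3→5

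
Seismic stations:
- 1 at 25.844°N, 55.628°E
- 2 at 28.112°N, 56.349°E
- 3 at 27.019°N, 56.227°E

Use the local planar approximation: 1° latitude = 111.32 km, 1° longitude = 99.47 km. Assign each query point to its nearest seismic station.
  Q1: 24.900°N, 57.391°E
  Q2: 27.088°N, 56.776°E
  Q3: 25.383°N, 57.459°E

Q1→1; Q2→3; Q3→1

Q1 at 24.900°N, 57.391°E:
  1: 204.441 km
  2: 372.279 km
  3: 262.771 km
  → nearest: 1 (204.441 km)
Q2 at 27.088°N, 56.776°E:
  1: 179.491 km
  2: 121.648 km
  3: 55.147 km
  → nearest: 3 (55.147 km)
Q3 at 25.383°N, 57.459°E:
  1: 189.221 km
  2: 323.234 km
  3: 219.511 km
  → nearest: 1 (189.221 km)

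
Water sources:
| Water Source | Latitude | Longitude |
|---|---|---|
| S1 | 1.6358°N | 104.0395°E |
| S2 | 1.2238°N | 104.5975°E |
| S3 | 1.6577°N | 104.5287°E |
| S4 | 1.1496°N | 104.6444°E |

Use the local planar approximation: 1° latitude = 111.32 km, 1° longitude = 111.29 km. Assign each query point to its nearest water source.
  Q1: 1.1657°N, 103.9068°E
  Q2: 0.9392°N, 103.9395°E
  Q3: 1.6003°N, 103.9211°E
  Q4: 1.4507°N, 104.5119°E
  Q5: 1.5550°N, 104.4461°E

Q1→S1; Q2→S1; Q3→S1; Q4→S3; Q5→S3

Q1 at 1.1657°N, 103.9068°E:
  S1: 54.3754 km
  S2: 77.1396 km
  S3: 88.2603 km
  S4: 82.1071 km
  → nearest: S1 (54.3754 km)
Q2 at 0.9392°N, 103.9395°E:
  S1: 78.3400 km
  S2: 79.7884 km
  S3: 103.4265 km
  S4: 81.8701 km
  → nearest: S1 (78.3400 km)
Q3 at 1.6003°N, 103.9211°E:
  S1: 13.7566 km
  S2: 86.1578 km
  S3: 67.9210 km
  S4: 94.8517 km
  → nearest: S1 (13.7566 km)
Q4 at 1.4507°N, 104.5119°E:
  S1: 56.4672 km
  S2: 26.9953 km
  S3: 23.1190 km
  S4: 36.6187 km
  → nearest: S3 (23.1190 km)
Q5 at 1.5550°N, 104.4461°E:
  S1: 46.1358 km
  S2: 40.5368 km
  S3: 14.6699 km
  S4: 50.2361 km
  → nearest: S3 (14.6699 km)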